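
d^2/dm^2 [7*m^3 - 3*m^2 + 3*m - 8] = 42*m - 6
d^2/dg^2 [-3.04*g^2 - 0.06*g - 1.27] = -6.08000000000000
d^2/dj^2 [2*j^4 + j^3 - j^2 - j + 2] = 24*j^2 + 6*j - 2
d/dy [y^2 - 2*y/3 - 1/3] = 2*y - 2/3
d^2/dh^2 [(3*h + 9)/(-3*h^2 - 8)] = 54*(-4*h^2*(h + 3) + (h + 1)*(3*h^2 + 8))/(3*h^2 + 8)^3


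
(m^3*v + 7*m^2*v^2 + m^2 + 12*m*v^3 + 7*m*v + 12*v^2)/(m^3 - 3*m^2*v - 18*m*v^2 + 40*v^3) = (m^2*v + 3*m*v^2 + m + 3*v)/(m^2 - 7*m*v + 10*v^2)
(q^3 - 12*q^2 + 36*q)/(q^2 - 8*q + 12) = q*(q - 6)/(q - 2)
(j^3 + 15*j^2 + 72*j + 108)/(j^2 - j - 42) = (j^2 + 9*j + 18)/(j - 7)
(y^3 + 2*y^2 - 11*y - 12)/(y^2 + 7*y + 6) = (y^2 + y - 12)/(y + 6)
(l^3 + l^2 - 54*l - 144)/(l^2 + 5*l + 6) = (l^2 - 2*l - 48)/(l + 2)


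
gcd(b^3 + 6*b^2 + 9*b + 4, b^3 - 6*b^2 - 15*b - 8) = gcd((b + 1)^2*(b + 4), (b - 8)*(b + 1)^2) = b^2 + 2*b + 1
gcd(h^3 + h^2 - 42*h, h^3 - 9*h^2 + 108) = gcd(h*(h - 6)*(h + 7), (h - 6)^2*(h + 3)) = h - 6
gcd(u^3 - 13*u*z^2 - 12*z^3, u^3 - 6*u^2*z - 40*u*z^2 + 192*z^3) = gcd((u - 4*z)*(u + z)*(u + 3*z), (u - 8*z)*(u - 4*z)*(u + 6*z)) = -u + 4*z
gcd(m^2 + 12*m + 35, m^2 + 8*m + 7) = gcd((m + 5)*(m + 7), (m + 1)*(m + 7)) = m + 7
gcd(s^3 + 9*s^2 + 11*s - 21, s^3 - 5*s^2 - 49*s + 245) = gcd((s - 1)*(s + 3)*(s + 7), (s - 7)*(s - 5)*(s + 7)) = s + 7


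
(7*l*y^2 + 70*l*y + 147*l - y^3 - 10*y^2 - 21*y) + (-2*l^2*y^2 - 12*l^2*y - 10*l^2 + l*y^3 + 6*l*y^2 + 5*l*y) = -2*l^2*y^2 - 12*l^2*y - 10*l^2 + l*y^3 + 13*l*y^2 + 75*l*y + 147*l - y^3 - 10*y^2 - 21*y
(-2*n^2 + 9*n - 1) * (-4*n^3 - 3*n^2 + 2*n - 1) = 8*n^5 - 30*n^4 - 27*n^3 + 23*n^2 - 11*n + 1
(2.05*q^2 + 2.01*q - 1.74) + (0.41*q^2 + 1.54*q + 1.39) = 2.46*q^2 + 3.55*q - 0.35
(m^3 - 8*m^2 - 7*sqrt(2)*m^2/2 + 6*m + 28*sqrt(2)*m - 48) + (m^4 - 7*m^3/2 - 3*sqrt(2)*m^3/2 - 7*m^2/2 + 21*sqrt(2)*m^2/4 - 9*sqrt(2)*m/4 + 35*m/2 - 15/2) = m^4 - 5*m^3/2 - 3*sqrt(2)*m^3/2 - 23*m^2/2 + 7*sqrt(2)*m^2/4 + 47*m/2 + 103*sqrt(2)*m/4 - 111/2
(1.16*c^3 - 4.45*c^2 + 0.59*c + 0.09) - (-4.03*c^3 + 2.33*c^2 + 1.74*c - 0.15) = 5.19*c^3 - 6.78*c^2 - 1.15*c + 0.24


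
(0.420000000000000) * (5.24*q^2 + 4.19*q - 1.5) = 2.2008*q^2 + 1.7598*q - 0.63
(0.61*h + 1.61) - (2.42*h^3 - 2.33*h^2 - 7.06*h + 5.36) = -2.42*h^3 + 2.33*h^2 + 7.67*h - 3.75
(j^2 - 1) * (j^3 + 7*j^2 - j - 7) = j^5 + 7*j^4 - 2*j^3 - 14*j^2 + j + 7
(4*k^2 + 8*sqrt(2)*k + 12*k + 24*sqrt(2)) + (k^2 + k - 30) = 5*k^2 + 8*sqrt(2)*k + 13*k - 30 + 24*sqrt(2)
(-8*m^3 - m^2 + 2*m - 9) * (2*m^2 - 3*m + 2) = -16*m^5 + 22*m^4 - 9*m^3 - 26*m^2 + 31*m - 18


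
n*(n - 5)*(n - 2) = n^3 - 7*n^2 + 10*n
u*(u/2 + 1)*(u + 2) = u^3/2 + 2*u^2 + 2*u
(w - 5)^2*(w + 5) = w^3 - 5*w^2 - 25*w + 125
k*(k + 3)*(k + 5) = k^3 + 8*k^2 + 15*k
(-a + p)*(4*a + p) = -4*a^2 + 3*a*p + p^2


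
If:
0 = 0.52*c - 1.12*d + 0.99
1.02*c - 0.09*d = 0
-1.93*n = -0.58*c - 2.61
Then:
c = 0.08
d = 0.92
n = 1.38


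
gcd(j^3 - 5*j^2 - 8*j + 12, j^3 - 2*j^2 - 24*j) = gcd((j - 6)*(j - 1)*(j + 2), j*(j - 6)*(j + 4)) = j - 6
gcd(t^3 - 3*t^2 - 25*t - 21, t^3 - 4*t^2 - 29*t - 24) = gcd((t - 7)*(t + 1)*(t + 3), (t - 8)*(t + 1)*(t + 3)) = t^2 + 4*t + 3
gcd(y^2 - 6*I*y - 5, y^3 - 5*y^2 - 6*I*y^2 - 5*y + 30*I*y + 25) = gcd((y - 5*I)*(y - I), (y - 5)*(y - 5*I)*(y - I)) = y^2 - 6*I*y - 5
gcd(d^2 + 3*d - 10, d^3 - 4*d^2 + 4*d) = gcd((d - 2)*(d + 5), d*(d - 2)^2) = d - 2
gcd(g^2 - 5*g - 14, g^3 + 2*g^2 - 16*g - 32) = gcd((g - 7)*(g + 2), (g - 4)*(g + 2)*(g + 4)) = g + 2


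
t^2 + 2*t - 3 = (t - 1)*(t + 3)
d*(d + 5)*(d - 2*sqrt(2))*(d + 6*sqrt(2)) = d^4 + 5*d^3 + 4*sqrt(2)*d^3 - 24*d^2 + 20*sqrt(2)*d^2 - 120*d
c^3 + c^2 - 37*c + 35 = (c - 5)*(c - 1)*(c + 7)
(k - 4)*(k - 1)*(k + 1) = k^3 - 4*k^2 - k + 4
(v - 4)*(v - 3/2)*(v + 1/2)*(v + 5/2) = v^4 - 5*v^3/2 - 37*v^2/4 + 89*v/8 + 15/2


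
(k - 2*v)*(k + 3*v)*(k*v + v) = k^3*v + k^2*v^2 + k^2*v - 6*k*v^3 + k*v^2 - 6*v^3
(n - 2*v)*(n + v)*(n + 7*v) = n^3 + 6*n^2*v - 9*n*v^2 - 14*v^3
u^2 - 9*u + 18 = (u - 6)*(u - 3)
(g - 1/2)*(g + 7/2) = g^2 + 3*g - 7/4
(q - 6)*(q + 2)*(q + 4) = q^3 - 28*q - 48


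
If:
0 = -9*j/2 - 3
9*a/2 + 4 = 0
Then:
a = -8/9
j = -2/3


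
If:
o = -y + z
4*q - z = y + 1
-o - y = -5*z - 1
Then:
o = -y - 1/4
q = y/4 + 3/16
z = -1/4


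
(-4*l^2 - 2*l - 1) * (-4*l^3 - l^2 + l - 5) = 16*l^5 + 12*l^4 + 2*l^3 + 19*l^2 + 9*l + 5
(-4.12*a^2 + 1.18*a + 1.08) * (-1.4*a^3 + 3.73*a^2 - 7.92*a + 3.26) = 5.768*a^5 - 17.0196*a^4 + 35.5198*a^3 - 18.7484*a^2 - 4.7068*a + 3.5208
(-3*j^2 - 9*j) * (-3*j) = 9*j^3 + 27*j^2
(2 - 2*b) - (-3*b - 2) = b + 4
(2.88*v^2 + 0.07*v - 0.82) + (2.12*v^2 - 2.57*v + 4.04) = 5.0*v^2 - 2.5*v + 3.22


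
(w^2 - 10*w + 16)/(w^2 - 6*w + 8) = (w - 8)/(w - 4)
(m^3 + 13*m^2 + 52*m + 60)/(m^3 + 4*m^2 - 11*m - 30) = (m + 6)/(m - 3)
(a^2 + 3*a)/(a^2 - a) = (a + 3)/(a - 1)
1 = 1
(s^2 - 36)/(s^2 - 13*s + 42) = (s + 6)/(s - 7)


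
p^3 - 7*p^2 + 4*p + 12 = (p - 6)*(p - 2)*(p + 1)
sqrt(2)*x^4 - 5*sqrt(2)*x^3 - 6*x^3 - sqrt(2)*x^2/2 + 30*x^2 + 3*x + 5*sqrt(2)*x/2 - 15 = (x - 5)*(x - 3*sqrt(2))*(x - sqrt(2)/2)*(sqrt(2)*x + 1)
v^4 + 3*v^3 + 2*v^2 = v^2*(v + 1)*(v + 2)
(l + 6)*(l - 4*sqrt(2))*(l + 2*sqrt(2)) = l^3 - 2*sqrt(2)*l^2 + 6*l^2 - 12*sqrt(2)*l - 16*l - 96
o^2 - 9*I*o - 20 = (o - 5*I)*(o - 4*I)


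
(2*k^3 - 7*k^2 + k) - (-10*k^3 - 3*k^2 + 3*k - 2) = 12*k^3 - 4*k^2 - 2*k + 2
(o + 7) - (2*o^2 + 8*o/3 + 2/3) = -2*o^2 - 5*o/3 + 19/3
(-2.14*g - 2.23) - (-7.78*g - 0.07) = 5.64*g - 2.16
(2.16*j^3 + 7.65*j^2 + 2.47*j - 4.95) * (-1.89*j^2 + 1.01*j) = -4.0824*j^5 - 12.2769*j^4 + 3.0582*j^3 + 11.8502*j^2 - 4.9995*j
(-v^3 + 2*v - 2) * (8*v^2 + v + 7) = -8*v^5 - v^4 + 9*v^3 - 14*v^2 + 12*v - 14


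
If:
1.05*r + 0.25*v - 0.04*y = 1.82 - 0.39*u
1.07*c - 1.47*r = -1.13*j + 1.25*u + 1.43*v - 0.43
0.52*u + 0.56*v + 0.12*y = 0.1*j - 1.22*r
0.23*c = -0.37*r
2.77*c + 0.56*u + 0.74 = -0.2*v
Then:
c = -0.0547053591849543*y - 1.35825132410361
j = -0.400552170413566*y - 1.23510218990154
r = 0.0340060340879446*y + 0.844318390659002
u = 0.597173038613697*y + 9.17574038677648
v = -0.914415283406735*y - 10.5802922441391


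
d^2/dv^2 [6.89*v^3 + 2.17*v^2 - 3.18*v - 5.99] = 41.34*v + 4.34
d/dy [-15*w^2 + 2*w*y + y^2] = 2*w + 2*y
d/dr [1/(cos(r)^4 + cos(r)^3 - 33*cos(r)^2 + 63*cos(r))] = (4*sin(r) - 21*sin(r)/cos(r)^2 + 15*tan(r))/((cos(r) - 3)^3*(cos(r) + 7)^2)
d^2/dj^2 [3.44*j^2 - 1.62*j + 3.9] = 6.88000000000000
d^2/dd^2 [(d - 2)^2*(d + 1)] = 6*d - 6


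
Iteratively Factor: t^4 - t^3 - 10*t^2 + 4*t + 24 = (t + 2)*(t^3 - 3*t^2 - 4*t + 12) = (t - 3)*(t + 2)*(t^2 - 4) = (t - 3)*(t + 2)^2*(t - 2)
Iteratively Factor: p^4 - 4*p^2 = (p + 2)*(p^3 - 2*p^2) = p*(p + 2)*(p^2 - 2*p) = p*(p - 2)*(p + 2)*(p)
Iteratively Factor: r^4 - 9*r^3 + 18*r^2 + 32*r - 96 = (r - 4)*(r^3 - 5*r^2 - 2*r + 24) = (r - 4)^2*(r^2 - r - 6) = (r - 4)^2*(r - 3)*(r + 2)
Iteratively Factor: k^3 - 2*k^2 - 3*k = (k + 1)*(k^2 - 3*k) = k*(k + 1)*(k - 3)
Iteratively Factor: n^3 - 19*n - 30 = (n + 3)*(n^2 - 3*n - 10) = (n - 5)*(n + 3)*(n + 2)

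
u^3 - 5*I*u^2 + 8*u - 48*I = (u - 4*I)^2*(u + 3*I)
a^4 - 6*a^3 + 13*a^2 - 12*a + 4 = (a - 2)^2*(a - 1)^2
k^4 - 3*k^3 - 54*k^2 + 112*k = k*(k - 8)*(k - 2)*(k + 7)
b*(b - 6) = b^2 - 6*b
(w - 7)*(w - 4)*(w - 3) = w^3 - 14*w^2 + 61*w - 84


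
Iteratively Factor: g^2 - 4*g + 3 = (g - 3)*(g - 1)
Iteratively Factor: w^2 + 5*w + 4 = (w + 4)*(w + 1)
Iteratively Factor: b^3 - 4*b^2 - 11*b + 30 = (b - 5)*(b^2 + b - 6) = (b - 5)*(b - 2)*(b + 3)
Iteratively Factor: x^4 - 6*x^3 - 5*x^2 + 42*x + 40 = (x - 4)*(x^3 - 2*x^2 - 13*x - 10) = (x - 5)*(x - 4)*(x^2 + 3*x + 2) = (x - 5)*(x - 4)*(x + 2)*(x + 1)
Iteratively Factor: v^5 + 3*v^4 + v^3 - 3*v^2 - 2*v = (v)*(v^4 + 3*v^3 + v^2 - 3*v - 2) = v*(v + 2)*(v^3 + v^2 - v - 1) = v*(v + 1)*(v + 2)*(v^2 - 1) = v*(v + 1)^2*(v + 2)*(v - 1)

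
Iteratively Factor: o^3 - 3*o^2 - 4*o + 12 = (o + 2)*(o^2 - 5*o + 6) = (o - 3)*(o + 2)*(o - 2)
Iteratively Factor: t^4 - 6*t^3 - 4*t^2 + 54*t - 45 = (t - 5)*(t^3 - t^2 - 9*t + 9) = (t - 5)*(t - 1)*(t^2 - 9) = (t - 5)*(t - 3)*(t - 1)*(t + 3)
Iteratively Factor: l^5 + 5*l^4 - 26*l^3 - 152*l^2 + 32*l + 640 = (l + 4)*(l^4 + l^3 - 30*l^2 - 32*l + 160) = (l + 4)^2*(l^3 - 3*l^2 - 18*l + 40) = (l - 2)*(l + 4)^2*(l^2 - l - 20) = (l - 5)*(l - 2)*(l + 4)^2*(l + 4)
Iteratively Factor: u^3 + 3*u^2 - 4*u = (u - 1)*(u^2 + 4*u) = u*(u - 1)*(u + 4)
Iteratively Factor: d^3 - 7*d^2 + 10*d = (d)*(d^2 - 7*d + 10) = d*(d - 5)*(d - 2)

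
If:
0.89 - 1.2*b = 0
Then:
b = 0.74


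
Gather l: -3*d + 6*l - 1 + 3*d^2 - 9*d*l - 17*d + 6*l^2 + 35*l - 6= 3*d^2 - 20*d + 6*l^2 + l*(41 - 9*d) - 7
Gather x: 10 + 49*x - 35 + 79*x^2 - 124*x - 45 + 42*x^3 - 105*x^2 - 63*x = 42*x^3 - 26*x^2 - 138*x - 70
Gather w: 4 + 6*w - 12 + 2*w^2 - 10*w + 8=2*w^2 - 4*w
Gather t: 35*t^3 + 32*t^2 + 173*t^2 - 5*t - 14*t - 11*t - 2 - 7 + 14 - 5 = 35*t^3 + 205*t^2 - 30*t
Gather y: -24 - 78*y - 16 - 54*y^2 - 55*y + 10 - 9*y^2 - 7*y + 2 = -63*y^2 - 140*y - 28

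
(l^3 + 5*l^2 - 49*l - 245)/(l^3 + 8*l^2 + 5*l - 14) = (l^2 - 2*l - 35)/(l^2 + l - 2)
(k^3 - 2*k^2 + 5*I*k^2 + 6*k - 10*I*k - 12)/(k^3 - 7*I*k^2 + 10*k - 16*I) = (k^2 + k*(-2 + 6*I) - 12*I)/(k^2 - 6*I*k + 16)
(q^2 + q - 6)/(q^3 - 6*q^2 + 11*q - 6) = (q + 3)/(q^2 - 4*q + 3)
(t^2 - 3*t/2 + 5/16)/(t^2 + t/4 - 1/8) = (4*t - 5)/(2*(2*t + 1))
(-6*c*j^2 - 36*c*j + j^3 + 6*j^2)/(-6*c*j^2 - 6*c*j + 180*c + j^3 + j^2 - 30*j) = j/(j - 5)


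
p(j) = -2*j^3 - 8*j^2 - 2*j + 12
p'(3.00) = -104.00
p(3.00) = -120.00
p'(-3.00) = -8.00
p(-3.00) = 0.00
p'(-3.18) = -11.79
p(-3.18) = 1.78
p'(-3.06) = -9.22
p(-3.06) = 0.52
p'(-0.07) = -0.91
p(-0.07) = 12.10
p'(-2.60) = -0.96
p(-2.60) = -1.73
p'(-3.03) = -8.61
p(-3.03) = 0.25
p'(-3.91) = -31.17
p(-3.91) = 17.07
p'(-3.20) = -12.24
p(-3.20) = 2.02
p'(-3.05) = -9.01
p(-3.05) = 0.43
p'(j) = -6*j^2 - 16*j - 2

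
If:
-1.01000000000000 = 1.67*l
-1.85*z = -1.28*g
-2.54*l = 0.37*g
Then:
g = 4.15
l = -0.60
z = 2.87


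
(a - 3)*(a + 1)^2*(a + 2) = a^4 + a^3 - 7*a^2 - 13*a - 6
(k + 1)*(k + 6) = k^2 + 7*k + 6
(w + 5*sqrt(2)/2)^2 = w^2 + 5*sqrt(2)*w + 25/2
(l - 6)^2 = l^2 - 12*l + 36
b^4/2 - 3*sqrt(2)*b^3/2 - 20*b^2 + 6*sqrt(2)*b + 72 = (b/2 + 1)*(b - 2)*(b - 6*sqrt(2))*(b + 3*sqrt(2))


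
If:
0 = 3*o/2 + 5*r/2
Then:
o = -5*r/3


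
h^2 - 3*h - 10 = (h - 5)*(h + 2)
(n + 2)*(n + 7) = n^2 + 9*n + 14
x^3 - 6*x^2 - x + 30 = (x - 5)*(x - 3)*(x + 2)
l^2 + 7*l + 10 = (l + 2)*(l + 5)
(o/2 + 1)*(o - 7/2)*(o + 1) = o^3/2 - o^2/4 - 17*o/4 - 7/2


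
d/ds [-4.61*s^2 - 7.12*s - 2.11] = -9.22*s - 7.12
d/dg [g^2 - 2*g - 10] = 2*g - 2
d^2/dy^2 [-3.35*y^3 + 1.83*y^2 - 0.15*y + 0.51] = 3.66 - 20.1*y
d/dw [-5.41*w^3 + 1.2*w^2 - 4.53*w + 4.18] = -16.23*w^2 + 2.4*w - 4.53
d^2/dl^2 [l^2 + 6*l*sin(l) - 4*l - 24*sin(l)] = -6*l*sin(l) + 24*sin(l) + 12*cos(l) + 2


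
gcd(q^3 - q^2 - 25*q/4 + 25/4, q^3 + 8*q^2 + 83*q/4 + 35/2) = q + 5/2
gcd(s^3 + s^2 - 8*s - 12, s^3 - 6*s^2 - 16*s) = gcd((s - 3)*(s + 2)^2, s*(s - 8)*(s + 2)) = s + 2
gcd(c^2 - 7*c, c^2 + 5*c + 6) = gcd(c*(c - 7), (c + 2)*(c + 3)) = 1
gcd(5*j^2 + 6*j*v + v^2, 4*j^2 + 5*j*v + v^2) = j + v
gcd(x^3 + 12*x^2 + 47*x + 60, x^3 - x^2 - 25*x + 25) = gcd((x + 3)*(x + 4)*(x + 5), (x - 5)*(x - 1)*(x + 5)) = x + 5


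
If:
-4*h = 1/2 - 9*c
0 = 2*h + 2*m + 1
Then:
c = -4*m/9 - 1/6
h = -m - 1/2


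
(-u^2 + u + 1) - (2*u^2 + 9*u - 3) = -3*u^2 - 8*u + 4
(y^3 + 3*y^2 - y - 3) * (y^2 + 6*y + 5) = y^5 + 9*y^4 + 22*y^3 + 6*y^2 - 23*y - 15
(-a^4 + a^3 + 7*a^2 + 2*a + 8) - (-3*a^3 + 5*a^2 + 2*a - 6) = -a^4 + 4*a^3 + 2*a^2 + 14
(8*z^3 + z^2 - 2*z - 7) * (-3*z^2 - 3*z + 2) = -24*z^5 - 27*z^4 + 19*z^3 + 29*z^2 + 17*z - 14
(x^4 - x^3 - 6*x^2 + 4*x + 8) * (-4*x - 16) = -4*x^5 - 12*x^4 + 40*x^3 + 80*x^2 - 96*x - 128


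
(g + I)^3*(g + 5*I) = g^4 + 8*I*g^3 - 18*g^2 - 16*I*g + 5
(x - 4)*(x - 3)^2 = x^3 - 10*x^2 + 33*x - 36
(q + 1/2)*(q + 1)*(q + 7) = q^3 + 17*q^2/2 + 11*q + 7/2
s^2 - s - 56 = (s - 8)*(s + 7)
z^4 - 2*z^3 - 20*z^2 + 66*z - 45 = (z - 3)^2*(z - 1)*(z + 5)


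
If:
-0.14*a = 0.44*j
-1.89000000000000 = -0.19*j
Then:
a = -31.26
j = 9.95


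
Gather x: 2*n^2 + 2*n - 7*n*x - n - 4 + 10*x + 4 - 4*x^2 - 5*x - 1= 2*n^2 + n - 4*x^2 + x*(5 - 7*n) - 1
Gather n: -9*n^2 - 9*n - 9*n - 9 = -9*n^2 - 18*n - 9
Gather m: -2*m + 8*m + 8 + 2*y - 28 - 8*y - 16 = 6*m - 6*y - 36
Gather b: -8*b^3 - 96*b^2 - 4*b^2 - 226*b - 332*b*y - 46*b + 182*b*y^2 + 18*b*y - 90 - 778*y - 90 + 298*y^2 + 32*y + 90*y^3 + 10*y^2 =-8*b^3 - 100*b^2 + b*(182*y^2 - 314*y - 272) + 90*y^3 + 308*y^2 - 746*y - 180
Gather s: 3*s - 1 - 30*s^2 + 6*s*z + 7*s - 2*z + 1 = -30*s^2 + s*(6*z + 10) - 2*z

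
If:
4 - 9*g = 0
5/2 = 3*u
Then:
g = 4/9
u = 5/6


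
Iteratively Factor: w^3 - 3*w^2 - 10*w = (w + 2)*(w^2 - 5*w) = (w - 5)*(w + 2)*(w)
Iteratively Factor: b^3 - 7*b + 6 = (b - 2)*(b^2 + 2*b - 3) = (b - 2)*(b - 1)*(b + 3)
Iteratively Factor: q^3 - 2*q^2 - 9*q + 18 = (q + 3)*(q^2 - 5*q + 6) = (q - 3)*(q + 3)*(q - 2)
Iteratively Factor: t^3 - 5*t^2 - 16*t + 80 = (t - 5)*(t^2 - 16) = (t - 5)*(t - 4)*(t + 4)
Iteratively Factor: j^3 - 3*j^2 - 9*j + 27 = (j + 3)*(j^2 - 6*j + 9) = (j - 3)*(j + 3)*(j - 3)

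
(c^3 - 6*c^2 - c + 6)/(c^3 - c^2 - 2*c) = (c^2 - 7*c + 6)/(c*(c - 2))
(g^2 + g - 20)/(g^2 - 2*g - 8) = (g + 5)/(g + 2)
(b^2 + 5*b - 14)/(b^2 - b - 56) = (b - 2)/(b - 8)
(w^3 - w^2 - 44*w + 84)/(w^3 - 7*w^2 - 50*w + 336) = (w - 2)/(w - 8)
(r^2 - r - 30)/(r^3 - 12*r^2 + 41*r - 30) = (r + 5)/(r^2 - 6*r + 5)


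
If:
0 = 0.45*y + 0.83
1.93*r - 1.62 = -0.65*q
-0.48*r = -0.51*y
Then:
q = 8.31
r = -1.96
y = -1.84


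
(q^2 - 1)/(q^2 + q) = (q - 1)/q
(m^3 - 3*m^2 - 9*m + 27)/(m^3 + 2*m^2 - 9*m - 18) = (m - 3)/(m + 2)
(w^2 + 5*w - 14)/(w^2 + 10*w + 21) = (w - 2)/(w + 3)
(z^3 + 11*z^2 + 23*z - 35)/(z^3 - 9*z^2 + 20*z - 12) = (z^2 + 12*z + 35)/(z^2 - 8*z + 12)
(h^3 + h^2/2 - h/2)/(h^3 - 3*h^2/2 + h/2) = (h + 1)/(h - 1)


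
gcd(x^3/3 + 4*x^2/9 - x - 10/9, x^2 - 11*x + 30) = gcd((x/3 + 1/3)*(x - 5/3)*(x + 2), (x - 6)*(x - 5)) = 1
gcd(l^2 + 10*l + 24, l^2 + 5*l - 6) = l + 6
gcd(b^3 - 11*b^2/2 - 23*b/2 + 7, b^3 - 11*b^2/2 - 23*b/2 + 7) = b^3 - 11*b^2/2 - 23*b/2 + 7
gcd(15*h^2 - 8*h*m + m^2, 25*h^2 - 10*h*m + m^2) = 5*h - m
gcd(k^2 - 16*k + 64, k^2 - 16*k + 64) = k^2 - 16*k + 64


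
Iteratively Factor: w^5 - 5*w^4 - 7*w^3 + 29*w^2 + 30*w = (w - 5)*(w^4 - 7*w^2 - 6*w) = (w - 5)*(w - 3)*(w^3 + 3*w^2 + 2*w) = (w - 5)*(w - 3)*(w + 1)*(w^2 + 2*w) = (w - 5)*(w - 3)*(w + 1)*(w + 2)*(w)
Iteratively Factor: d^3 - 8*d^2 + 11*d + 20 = (d - 4)*(d^2 - 4*d - 5) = (d - 5)*(d - 4)*(d + 1)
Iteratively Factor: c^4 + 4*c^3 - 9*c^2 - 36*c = (c + 4)*(c^3 - 9*c) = (c - 3)*(c + 4)*(c^2 + 3*c) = (c - 3)*(c + 3)*(c + 4)*(c)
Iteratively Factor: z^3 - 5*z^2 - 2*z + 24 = (z + 2)*(z^2 - 7*z + 12) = (z - 3)*(z + 2)*(z - 4)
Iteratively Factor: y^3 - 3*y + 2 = (y - 1)*(y^2 + y - 2) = (y - 1)^2*(y + 2)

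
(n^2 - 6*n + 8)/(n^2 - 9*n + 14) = (n - 4)/(n - 7)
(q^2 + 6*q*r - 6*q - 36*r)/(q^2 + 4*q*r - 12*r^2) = (q - 6)/(q - 2*r)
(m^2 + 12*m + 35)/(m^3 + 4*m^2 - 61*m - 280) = 1/(m - 8)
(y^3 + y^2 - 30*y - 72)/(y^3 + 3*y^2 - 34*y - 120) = (y + 3)/(y + 5)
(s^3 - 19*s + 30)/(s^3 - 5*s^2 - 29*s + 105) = (s - 2)/(s - 7)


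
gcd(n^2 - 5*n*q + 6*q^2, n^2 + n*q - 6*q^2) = -n + 2*q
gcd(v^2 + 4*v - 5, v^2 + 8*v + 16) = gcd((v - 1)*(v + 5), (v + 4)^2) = 1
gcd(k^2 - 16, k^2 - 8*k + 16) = k - 4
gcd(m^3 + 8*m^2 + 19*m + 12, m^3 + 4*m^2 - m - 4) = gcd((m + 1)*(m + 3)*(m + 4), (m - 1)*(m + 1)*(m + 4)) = m^2 + 5*m + 4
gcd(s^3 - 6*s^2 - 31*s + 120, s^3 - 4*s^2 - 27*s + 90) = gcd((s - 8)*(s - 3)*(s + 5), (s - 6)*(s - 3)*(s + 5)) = s^2 + 2*s - 15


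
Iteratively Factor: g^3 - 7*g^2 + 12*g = (g)*(g^2 - 7*g + 12) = g*(g - 4)*(g - 3)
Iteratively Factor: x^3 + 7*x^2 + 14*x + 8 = (x + 2)*(x^2 + 5*x + 4) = (x + 1)*(x + 2)*(x + 4)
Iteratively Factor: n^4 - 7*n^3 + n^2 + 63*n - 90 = (n - 2)*(n^3 - 5*n^2 - 9*n + 45) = (n - 2)*(n + 3)*(n^2 - 8*n + 15) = (n - 5)*(n - 2)*(n + 3)*(n - 3)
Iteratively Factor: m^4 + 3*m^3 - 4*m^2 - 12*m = (m - 2)*(m^3 + 5*m^2 + 6*m) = m*(m - 2)*(m^2 + 5*m + 6) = m*(m - 2)*(m + 2)*(m + 3)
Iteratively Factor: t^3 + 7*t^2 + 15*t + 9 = (t + 1)*(t^2 + 6*t + 9) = (t + 1)*(t + 3)*(t + 3)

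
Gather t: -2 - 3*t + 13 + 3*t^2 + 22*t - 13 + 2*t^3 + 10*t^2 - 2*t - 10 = 2*t^3 + 13*t^2 + 17*t - 12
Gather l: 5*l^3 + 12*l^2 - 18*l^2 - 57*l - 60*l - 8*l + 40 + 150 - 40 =5*l^3 - 6*l^2 - 125*l + 150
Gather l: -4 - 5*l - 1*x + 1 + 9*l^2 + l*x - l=9*l^2 + l*(x - 6) - x - 3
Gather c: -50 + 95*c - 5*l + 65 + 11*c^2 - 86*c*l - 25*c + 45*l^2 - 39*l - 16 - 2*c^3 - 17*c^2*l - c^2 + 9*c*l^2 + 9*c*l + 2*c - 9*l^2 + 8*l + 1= -2*c^3 + c^2*(10 - 17*l) + c*(9*l^2 - 77*l + 72) + 36*l^2 - 36*l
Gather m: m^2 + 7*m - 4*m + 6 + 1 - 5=m^2 + 3*m + 2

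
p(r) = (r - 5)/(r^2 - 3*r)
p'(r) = (3 - 2*r)*(r - 5)/(r^2 - 3*r)^2 + 1/(r^2 - 3*r) = (-r^2 + 10*r - 15)/(r^2*(r^2 - 6*r + 9))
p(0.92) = 2.13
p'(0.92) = -1.82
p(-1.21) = -1.22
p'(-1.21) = -1.10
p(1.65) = 1.50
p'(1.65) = -0.25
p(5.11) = 0.01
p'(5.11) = 0.09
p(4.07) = -0.21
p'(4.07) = 0.48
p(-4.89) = -0.26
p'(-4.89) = -0.06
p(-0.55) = -2.84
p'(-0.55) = -5.46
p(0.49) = 3.67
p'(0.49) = -6.84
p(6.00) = 0.06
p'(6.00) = 0.03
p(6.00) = 0.06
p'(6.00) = 0.03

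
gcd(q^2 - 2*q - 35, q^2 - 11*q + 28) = q - 7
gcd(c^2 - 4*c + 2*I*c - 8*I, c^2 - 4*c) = c - 4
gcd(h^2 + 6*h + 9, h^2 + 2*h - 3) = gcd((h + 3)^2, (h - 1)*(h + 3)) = h + 3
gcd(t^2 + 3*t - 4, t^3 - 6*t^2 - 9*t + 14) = t - 1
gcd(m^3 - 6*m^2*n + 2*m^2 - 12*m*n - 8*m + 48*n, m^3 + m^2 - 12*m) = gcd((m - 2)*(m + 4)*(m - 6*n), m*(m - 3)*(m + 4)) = m + 4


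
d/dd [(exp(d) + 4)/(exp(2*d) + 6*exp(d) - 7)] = (-2*(exp(d) + 3)*(exp(d) + 4) + exp(2*d) + 6*exp(d) - 7)*exp(d)/(exp(2*d) + 6*exp(d) - 7)^2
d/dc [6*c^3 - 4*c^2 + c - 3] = 18*c^2 - 8*c + 1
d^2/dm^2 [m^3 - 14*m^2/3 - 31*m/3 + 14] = 6*m - 28/3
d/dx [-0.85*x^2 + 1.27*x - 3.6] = 1.27 - 1.7*x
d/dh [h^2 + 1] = 2*h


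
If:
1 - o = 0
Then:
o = 1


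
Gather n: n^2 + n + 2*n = n^2 + 3*n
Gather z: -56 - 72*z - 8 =-72*z - 64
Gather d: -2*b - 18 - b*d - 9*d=-2*b + d*(-b - 9) - 18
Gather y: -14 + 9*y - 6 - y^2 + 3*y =-y^2 + 12*y - 20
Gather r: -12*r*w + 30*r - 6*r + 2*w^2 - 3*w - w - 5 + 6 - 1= r*(24 - 12*w) + 2*w^2 - 4*w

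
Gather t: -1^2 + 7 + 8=14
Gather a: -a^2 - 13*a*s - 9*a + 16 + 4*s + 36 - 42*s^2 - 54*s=-a^2 + a*(-13*s - 9) - 42*s^2 - 50*s + 52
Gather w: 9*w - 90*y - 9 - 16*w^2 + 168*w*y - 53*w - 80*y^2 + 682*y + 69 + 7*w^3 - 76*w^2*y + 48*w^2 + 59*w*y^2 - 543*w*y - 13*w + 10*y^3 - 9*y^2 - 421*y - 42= 7*w^3 + w^2*(32 - 76*y) + w*(59*y^2 - 375*y - 57) + 10*y^3 - 89*y^2 + 171*y + 18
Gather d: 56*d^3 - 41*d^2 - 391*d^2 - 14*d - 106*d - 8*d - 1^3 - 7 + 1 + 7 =56*d^3 - 432*d^2 - 128*d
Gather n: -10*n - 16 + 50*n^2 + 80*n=50*n^2 + 70*n - 16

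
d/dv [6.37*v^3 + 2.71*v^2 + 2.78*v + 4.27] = 19.11*v^2 + 5.42*v + 2.78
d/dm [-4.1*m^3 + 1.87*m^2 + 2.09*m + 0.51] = -12.3*m^2 + 3.74*m + 2.09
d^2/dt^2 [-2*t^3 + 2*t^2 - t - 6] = 4 - 12*t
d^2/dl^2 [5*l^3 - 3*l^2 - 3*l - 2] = 30*l - 6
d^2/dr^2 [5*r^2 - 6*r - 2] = 10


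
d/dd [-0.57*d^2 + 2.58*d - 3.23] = 2.58 - 1.14*d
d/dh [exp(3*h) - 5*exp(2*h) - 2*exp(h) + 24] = (3*exp(2*h) - 10*exp(h) - 2)*exp(h)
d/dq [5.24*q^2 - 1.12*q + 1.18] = 10.48*q - 1.12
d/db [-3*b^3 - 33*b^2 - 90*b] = -9*b^2 - 66*b - 90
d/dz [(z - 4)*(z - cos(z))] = z + (z - 4)*(sin(z) + 1) - cos(z)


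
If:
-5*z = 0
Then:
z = 0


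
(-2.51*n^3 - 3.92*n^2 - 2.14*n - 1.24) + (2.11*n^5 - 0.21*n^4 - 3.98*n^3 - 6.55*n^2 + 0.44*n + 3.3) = 2.11*n^5 - 0.21*n^4 - 6.49*n^3 - 10.47*n^2 - 1.7*n + 2.06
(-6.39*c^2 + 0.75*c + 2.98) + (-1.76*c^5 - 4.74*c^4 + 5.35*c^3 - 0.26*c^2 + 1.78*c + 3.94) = -1.76*c^5 - 4.74*c^4 + 5.35*c^3 - 6.65*c^2 + 2.53*c + 6.92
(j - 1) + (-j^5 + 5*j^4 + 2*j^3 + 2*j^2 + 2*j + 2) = -j^5 + 5*j^4 + 2*j^3 + 2*j^2 + 3*j + 1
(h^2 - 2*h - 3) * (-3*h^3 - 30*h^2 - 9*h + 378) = -3*h^5 - 24*h^4 + 60*h^3 + 486*h^2 - 729*h - 1134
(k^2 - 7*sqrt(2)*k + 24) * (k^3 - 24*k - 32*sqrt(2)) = k^5 - 7*sqrt(2)*k^4 + 136*sqrt(2)*k^2 - 128*k - 768*sqrt(2)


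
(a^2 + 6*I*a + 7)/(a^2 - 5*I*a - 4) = (a + 7*I)/(a - 4*I)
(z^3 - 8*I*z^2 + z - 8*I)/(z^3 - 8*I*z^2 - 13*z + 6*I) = (z^2 - 7*I*z + 8)/(z^2 - 7*I*z - 6)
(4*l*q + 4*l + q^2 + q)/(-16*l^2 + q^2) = (q + 1)/(-4*l + q)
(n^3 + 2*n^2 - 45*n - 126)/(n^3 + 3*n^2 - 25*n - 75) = (n^2 - n - 42)/(n^2 - 25)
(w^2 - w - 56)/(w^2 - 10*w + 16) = (w + 7)/(w - 2)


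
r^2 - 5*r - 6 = (r - 6)*(r + 1)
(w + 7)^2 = w^2 + 14*w + 49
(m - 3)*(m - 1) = m^2 - 4*m + 3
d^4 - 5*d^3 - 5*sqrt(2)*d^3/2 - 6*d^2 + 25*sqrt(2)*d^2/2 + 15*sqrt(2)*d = d*(d - 6)*(d + 1)*(d - 5*sqrt(2)/2)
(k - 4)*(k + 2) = k^2 - 2*k - 8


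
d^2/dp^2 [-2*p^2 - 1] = -4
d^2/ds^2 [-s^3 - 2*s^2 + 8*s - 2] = -6*s - 4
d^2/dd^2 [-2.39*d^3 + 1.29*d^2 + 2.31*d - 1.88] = 2.58 - 14.34*d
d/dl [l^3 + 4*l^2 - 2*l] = 3*l^2 + 8*l - 2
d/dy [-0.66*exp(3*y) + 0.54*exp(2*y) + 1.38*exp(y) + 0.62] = (-1.98*exp(2*y) + 1.08*exp(y) + 1.38)*exp(y)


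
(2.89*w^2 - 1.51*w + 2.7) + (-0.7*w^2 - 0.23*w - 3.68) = 2.19*w^2 - 1.74*w - 0.98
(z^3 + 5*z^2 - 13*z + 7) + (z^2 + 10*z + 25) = z^3 + 6*z^2 - 3*z + 32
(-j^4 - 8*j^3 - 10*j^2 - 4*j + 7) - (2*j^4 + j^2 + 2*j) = -3*j^4 - 8*j^3 - 11*j^2 - 6*j + 7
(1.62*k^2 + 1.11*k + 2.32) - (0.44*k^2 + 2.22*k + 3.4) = 1.18*k^2 - 1.11*k - 1.08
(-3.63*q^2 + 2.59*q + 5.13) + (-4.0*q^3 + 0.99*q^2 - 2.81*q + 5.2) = -4.0*q^3 - 2.64*q^2 - 0.22*q + 10.33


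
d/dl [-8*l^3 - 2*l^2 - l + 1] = -24*l^2 - 4*l - 1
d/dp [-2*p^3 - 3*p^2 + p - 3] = -6*p^2 - 6*p + 1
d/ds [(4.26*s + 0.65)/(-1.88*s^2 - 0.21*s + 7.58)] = (8.0088*s^2 + 2.444*s + 32.4273)/(3.5344*s^4 + 0.7896*s^3 - 28.4567*s^2 - 3.1836*s + 57.4564)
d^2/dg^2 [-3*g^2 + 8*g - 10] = -6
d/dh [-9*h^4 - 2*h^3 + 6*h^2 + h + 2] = -36*h^3 - 6*h^2 + 12*h + 1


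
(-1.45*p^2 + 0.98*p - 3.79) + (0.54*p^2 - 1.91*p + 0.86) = -0.91*p^2 - 0.93*p - 2.93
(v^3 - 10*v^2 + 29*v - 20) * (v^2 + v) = v^5 - 9*v^4 + 19*v^3 + 9*v^2 - 20*v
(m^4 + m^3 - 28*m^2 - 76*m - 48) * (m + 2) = m^5 + 3*m^4 - 26*m^3 - 132*m^2 - 200*m - 96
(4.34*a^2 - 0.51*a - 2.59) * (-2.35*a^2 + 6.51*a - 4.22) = -10.199*a^4 + 29.4519*a^3 - 15.5484*a^2 - 14.7087*a + 10.9298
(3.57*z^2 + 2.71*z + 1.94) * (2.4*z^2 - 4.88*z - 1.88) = 8.568*z^4 - 10.9176*z^3 - 15.2804*z^2 - 14.562*z - 3.6472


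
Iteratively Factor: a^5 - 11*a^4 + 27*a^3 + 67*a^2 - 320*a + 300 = (a - 5)*(a^4 - 6*a^3 - 3*a^2 + 52*a - 60) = (a - 5)*(a - 2)*(a^3 - 4*a^2 - 11*a + 30) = (a - 5)*(a - 2)^2*(a^2 - 2*a - 15) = (a - 5)*(a - 2)^2*(a + 3)*(a - 5)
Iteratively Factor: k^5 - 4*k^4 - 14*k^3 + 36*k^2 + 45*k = (k - 3)*(k^4 - k^3 - 17*k^2 - 15*k) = (k - 3)*(k + 3)*(k^3 - 4*k^2 - 5*k) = k*(k - 3)*(k + 3)*(k^2 - 4*k - 5) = k*(k - 5)*(k - 3)*(k + 3)*(k + 1)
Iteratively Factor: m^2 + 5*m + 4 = (m + 4)*(m + 1)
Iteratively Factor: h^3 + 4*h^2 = (h + 4)*(h^2) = h*(h + 4)*(h)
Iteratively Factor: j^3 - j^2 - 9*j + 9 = (j - 1)*(j^2 - 9) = (j - 1)*(j + 3)*(j - 3)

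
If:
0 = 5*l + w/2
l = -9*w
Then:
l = 0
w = 0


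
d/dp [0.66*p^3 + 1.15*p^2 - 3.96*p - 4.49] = 1.98*p^2 + 2.3*p - 3.96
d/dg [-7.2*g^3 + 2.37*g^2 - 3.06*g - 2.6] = -21.6*g^2 + 4.74*g - 3.06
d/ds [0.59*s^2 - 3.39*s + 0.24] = 1.18*s - 3.39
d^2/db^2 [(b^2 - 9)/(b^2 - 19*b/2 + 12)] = 4*(38*b^3 - 252*b^2 + 1026*b - 2241)/(8*b^6 - 228*b^5 + 2454*b^4 - 12331*b^3 + 29448*b^2 - 32832*b + 13824)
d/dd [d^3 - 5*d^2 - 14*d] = 3*d^2 - 10*d - 14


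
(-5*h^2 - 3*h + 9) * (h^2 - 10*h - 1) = -5*h^4 + 47*h^3 + 44*h^2 - 87*h - 9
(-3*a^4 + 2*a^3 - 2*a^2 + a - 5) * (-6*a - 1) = 18*a^5 - 9*a^4 + 10*a^3 - 4*a^2 + 29*a + 5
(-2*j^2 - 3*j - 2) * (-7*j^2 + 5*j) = 14*j^4 + 11*j^3 - j^2 - 10*j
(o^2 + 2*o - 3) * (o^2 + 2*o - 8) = o^4 + 4*o^3 - 7*o^2 - 22*o + 24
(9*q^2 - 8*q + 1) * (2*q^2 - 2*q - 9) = 18*q^4 - 34*q^3 - 63*q^2 + 70*q - 9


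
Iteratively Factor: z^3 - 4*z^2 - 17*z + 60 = (z - 3)*(z^2 - z - 20) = (z - 5)*(z - 3)*(z + 4)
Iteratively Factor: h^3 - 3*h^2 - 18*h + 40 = (h + 4)*(h^2 - 7*h + 10) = (h - 5)*(h + 4)*(h - 2)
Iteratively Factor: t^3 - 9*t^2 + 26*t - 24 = (t - 3)*(t^2 - 6*t + 8) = (t - 3)*(t - 2)*(t - 4)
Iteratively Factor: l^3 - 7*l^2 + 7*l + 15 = (l - 3)*(l^2 - 4*l - 5) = (l - 5)*(l - 3)*(l + 1)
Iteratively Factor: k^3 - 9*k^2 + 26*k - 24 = (k - 2)*(k^2 - 7*k + 12) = (k - 4)*(k - 2)*(k - 3)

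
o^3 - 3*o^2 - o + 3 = (o - 3)*(o - 1)*(o + 1)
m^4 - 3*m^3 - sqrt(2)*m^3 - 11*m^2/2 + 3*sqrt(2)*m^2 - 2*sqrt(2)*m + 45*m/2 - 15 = (m - 2)*(m - 1)*(m - 5*sqrt(2)/2)*(m + 3*sqrt(2)/2)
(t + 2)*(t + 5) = t^2 + 7*t + 10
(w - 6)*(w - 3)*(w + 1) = w^3 - 8*w^2 + 9*w + 18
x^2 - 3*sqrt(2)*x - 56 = (x - 7*sqrt(2))*(x + 4*sqrt(2))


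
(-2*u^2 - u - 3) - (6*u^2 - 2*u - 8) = -8*u^2 + u + 5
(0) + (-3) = -3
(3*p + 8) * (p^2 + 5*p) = 3*p^3 + 23*p^2 + 40*p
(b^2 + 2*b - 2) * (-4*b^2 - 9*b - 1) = -4*b^4 - 17*b^3 - 11*b^2 + 16*b + 2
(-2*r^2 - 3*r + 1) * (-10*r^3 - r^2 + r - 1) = 20*r^5 + 32*r^4 - 9*r^3 - 2*r^2 + 4*r - 1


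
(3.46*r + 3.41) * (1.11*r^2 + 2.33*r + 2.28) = 3.8406*r^3 + 11.8469*r^2 + 15.8341*r + 7.7748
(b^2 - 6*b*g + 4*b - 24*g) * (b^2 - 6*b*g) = b^4 - 12*b^3*g + 4*b^3 + 36*b^2*g^2 - 48*b^2*g + 144*b*g^2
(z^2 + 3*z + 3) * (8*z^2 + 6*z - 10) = 8*z^4 + 30*z^3 + 32*z^2 - 12*z - 30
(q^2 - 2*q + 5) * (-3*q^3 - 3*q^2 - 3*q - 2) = -3*q^5 + 3*q^4 - 12*q^3 - 11*q^2 - 11*q - 10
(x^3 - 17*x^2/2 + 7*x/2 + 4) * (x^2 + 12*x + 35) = x^5 + 7*x^4/2 - 127*x^3/2 - 503*x^2/2 + 341*x/2 + 140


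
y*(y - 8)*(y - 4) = y^3 - 12*y^2 + 32*y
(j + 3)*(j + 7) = j^2 + 10*j + 21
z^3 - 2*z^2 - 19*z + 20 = (z - 5)*(z - 1)*(z + 4)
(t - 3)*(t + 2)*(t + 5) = t^3 + 4*t^2 - 11*t - 30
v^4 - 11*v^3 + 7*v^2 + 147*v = v*(v - 7)^2*(v + 3)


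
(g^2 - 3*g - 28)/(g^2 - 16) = (g - 7)/(g - 4)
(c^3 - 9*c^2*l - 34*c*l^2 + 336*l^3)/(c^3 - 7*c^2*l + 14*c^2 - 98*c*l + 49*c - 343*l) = (c^2 - 2*c*l - 48*l^2)/(c^2 + 14*c + 49)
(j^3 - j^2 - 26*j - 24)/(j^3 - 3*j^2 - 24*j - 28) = (-j^3 + j^2 + 26*j + 24)/(-j^3 + 3*j^2 + 24*j + 28)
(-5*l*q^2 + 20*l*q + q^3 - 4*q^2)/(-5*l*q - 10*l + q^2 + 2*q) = q*(q - 4)/(q + 2)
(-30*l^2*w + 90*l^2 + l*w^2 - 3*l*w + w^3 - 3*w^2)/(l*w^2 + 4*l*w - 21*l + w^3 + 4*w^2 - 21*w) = (-30*l^2 + l*w + w^2)/(l*w + 7*l + w^2 + 7*w)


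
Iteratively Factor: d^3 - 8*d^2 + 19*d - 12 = (d - 3)*(d^2 - 5*d + 4) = (d - 3)*(d - 1)*(d - 4)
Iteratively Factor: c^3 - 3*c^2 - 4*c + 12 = (c + 2)*(c^2 - 5*c + 6) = (c - 3)*(c + 2)*(c - 2)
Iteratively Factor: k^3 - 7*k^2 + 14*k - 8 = (k - 4)*(k^2 - 3*k + 2) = (k - 4)*(k - 1)*(k - 2)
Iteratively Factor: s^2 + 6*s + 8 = (s + 2)*(s + 4)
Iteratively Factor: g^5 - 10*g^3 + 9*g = (g + 1)*(g^4 - g^3 - 9*g^2 + 9*g) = g*(g + 1)*(g^3 - g^2 - 9*g + 9) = g*(g + 1)*(g + 3)*(g^2 - 4*g + 3) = g*(g - 1)*(g + 1)*(g + 3)*(g - 3)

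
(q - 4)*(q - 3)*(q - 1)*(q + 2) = q^4 - 6*q^3 + 3*q^2 + 26*q - 24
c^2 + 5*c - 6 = (c - 1)*(c + 6)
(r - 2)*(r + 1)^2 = r^3 - 3*r - 2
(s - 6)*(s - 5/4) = s^2 - 29*s/4 + 15/2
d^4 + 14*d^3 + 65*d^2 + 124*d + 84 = (d + 2)^2*(d + 3)*(d + 7)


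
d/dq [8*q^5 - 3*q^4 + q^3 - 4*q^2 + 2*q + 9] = 40*q^4 - 12*q^3 + 3*q^2 - 8*q + 2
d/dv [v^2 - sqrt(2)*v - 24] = 2*v - sqrt(2)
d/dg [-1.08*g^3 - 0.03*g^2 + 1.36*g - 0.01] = -3.24*g^2 - 0.06*g + 1.36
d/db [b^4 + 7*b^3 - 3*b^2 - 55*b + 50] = 4*b^3 + 21*b^2 - 6*b - 55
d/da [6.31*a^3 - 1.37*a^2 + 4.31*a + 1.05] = 18.93*a^2 - 2.74*a + 4.31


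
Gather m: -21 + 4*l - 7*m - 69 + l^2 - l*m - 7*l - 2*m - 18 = l^2 - 3*l + m*(-l - 9) - 108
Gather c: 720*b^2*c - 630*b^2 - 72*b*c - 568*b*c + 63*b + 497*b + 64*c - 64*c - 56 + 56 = -630*b^2 + 560*b + c*(720*b^2 - 640*b)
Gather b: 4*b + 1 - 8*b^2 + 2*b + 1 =-8*b^2 + 6*b + 2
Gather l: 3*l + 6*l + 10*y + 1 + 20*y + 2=9*l + 30*y + 3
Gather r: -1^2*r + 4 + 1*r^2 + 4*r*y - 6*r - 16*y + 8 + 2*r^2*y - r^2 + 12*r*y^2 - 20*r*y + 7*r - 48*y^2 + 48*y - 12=2*r^2*y + r*(12*y^2 - 16*y) - 48*y^2 + 32*y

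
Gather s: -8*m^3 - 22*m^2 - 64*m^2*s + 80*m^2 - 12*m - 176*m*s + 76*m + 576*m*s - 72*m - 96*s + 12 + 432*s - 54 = -8*m^3 + 58*m^2 - 8*m + s*(-64*m^2 + 400*m + 336) - 42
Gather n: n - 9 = n - 9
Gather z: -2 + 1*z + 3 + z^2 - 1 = z^2 + z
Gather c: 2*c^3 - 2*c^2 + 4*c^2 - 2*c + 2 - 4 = 2*c^3 + 2*c^2 - 2*c - 2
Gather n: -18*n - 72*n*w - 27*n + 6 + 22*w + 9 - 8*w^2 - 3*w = n*(-72*w - 45) - 8*w^2 + 19*w + 15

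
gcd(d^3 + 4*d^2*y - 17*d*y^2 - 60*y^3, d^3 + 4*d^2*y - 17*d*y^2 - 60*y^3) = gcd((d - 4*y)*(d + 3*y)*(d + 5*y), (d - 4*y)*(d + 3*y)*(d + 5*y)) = -d^3 - 4*d^2*y + 17*d*y^2 + 60*y^3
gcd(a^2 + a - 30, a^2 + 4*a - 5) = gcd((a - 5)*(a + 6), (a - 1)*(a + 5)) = 1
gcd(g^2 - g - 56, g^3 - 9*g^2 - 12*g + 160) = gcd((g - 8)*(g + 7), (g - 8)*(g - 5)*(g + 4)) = g - 8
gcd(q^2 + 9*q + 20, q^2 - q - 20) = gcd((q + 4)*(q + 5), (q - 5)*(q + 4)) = q + 4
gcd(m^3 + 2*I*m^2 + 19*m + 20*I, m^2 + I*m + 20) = m^2 + I*m + 20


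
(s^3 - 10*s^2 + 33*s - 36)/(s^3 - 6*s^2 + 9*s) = (s - 4)/s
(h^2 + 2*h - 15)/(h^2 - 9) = (h + 5)/(h + 3)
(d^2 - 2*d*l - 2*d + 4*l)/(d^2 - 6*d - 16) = (-d^2 + 2*d*l + 2*d - 4*l)/(-d^2 + 6*d + 16)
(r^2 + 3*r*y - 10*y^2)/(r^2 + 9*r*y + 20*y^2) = (r - 2*y)/(r + 4*y)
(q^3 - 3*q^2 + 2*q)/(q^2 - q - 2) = q*(q - 1)/(q + 1)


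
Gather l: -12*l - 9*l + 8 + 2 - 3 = 7 - 21*l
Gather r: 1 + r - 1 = r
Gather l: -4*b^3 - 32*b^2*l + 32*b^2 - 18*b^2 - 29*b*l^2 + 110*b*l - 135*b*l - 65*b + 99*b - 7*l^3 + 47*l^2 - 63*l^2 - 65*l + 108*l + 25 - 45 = -4*b^3 + 14*b^2 + 34*b - 7*l^3 + l^2*(-29*b - 16) + l*(-32*b^2 - 25*b + 43) - 20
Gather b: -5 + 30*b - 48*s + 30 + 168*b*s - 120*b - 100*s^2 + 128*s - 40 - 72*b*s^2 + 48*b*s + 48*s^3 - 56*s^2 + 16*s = b*(-72*s^2 + 216*s - 90) + 48*s^3 - 156*s^2 + 96*s - 15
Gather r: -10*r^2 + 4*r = -10*r^2 + 4*r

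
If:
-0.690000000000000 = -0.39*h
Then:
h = 1.77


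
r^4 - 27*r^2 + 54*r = r*(r - 3)^2*(r + 6)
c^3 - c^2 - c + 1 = (c - 1)^2*(c + 1)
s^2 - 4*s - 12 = (s - 6)*(s + 2)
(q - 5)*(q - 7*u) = q^2 - 7*q*u - 5*q + 35*u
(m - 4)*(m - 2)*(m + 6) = m^3 - 28*m + 48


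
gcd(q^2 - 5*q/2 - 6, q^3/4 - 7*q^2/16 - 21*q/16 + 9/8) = 1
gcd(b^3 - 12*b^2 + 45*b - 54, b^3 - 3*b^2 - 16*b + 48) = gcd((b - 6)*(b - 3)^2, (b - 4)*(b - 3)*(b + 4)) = b - 3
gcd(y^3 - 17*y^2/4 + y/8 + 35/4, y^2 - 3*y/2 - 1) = y - 2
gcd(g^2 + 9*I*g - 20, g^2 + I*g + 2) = 1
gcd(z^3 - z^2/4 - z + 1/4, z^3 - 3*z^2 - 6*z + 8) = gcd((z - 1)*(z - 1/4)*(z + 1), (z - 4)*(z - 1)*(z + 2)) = z - 1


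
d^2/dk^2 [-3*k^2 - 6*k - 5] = -6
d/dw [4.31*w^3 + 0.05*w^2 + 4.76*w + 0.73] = 12.93*w^2 + 0.1*w + 4.76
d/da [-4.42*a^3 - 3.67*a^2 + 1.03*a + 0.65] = -13.26*a^2 - 7.34*a + 1.03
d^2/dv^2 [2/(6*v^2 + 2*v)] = 2*(-3*v*(3*v + 1) + (6*v + 1)^2)/(v^3*(3*v + 1)^3)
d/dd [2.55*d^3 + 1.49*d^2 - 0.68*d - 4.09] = 7.65*d^2 + 2.98*d - 0.68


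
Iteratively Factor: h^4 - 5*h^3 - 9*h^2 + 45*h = (h - 3)*(h^3 - 2*h^2 - 15*h) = (h - 5)*(h - 3)*(h^2 + 3*h) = (h - 5)*(h - 3)*(h + 3)*(h)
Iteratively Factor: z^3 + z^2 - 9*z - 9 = (z + 1)*(z^2 - 9) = (z - 3)*(z + 1)*(z + 3)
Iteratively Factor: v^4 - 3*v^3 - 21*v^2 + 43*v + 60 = (v + 1)*(v^3 - 4*v^2 - 17*v + 60) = (v - 5)*(v + 1)*(v^2 + v - 12) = (v - 5)*(v + 1)*(v + 4)*(v - 3)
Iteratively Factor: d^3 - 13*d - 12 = (d + 1)*(d^2 - d - 12) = (d - 4)*(d + 1)*(d + 3)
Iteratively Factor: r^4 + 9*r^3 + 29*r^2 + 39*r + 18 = (r + 2)*(r^3 + 7*r^2 + 15*r + 9) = (r + 1)*(r + 2)*(r^2 + 6*r + 9) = (r + 1)*(r + 2)*(r + 3)*(r + 3)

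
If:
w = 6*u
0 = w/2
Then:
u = 0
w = 0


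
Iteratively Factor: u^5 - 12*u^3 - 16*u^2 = (u - 4)*(u^4 + 4*u^3 + 4*u^2) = (u - 4)*(u + 2)*(u^3 + 2*u^2) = u*(u - 4)*(u + 2)*(u^2 + 2*u) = u^2*(u - 4)*(u + 2)*(u + 2)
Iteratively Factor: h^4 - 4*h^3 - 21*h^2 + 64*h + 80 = (h + 4)*(h^3 - 8*h^2 + 11*h + 20) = (h - 5)*(h + 4)*(h^2 - 3*h - 4) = (h - 5)*(h + 1)*(h + 4)*(h - 4)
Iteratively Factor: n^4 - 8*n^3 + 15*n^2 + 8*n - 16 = (n - 4)*(n^3 - 4*n^2 - n + 4) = (n - 4)^2*(n^2 - 1) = (n - 4)^2*(n + 1)*(n - 1)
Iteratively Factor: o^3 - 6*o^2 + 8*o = (o - 4)*(o^2 - 2*o) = (o - 4)*(o - 2)*(o)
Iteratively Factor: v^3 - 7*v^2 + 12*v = (v - 4)*(v^2 - 3*v) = (v - 4)*(v - 3)*(v)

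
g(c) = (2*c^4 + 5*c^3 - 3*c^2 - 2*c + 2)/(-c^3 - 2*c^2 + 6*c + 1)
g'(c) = (3*c^2 + 4*c - 6)*(2*c^4 + 5*c^3 - 3*c^2 - 2*c + 2)/(-c^3 - 2*c^2 + 6*c + 1)^2 + (8*c^3 + 15*c^2 - 6*c - 2)/(-c^3 - 2*c^2 + 6*c + 1) = (-2*c^6 - 8*c^5 + 23*c^4 + 64*c^3 - c^2 + 2*c - 14)/(c^6 + 4*c^5 - 8*c^4 - 26*c^3 + 32*c^2 + 12*c + 1)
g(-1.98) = 1.27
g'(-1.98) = -0.35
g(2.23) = -13.15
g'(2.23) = 13.02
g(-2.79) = 0.33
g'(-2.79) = 4.19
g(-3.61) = 231.80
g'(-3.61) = 12942.32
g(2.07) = -16.44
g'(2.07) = 31.84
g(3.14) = -10.23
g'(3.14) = -0.17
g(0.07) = 1.31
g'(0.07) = -6.96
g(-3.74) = 33.55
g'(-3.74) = 178.19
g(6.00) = -14.16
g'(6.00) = -1.78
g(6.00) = -14.16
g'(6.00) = -1.78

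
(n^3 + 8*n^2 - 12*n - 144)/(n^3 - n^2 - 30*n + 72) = (n + 6)/(n - 3)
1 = 1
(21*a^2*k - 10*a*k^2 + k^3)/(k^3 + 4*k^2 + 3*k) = (21*a^2 - 10*a*k + k^2)/(k^2 + 4*k + 3)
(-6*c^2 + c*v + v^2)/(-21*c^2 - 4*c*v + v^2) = (-2*c + v)/(-7*c + v)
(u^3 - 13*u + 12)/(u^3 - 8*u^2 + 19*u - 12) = (u + 4)/(u - 4)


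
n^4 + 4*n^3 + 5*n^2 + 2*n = n*(n + 1)^2*(n + 2)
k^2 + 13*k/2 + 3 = (k + 1/2)*(k + 6)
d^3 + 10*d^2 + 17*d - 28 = (d - 1)*(d + 4)*(d + 7)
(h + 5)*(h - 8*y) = h^2 - 8*h*y + 5*h - 40*y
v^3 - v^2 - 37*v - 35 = (v - 7)*(v + 1)*(v + 5)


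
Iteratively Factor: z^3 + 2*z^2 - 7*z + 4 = (z - 1)*(z^2 + 3*z - 4) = (z - 1)*(z + 4)*(z - 1)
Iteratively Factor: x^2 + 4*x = (x + 4)*(x)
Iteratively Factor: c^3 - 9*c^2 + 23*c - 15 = (c - 3)*(c^2 - 6*c + 5) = (c - 5)*(c - 3)*(c - 1)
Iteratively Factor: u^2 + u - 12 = (u + 4)*(u - 3)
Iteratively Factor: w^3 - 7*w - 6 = (w - 3)*(w^2 + 3*w + 2) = (w - 3)*(w + 2)*(w + 1)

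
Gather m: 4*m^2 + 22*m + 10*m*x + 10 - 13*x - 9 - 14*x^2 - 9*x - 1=4*m^2 + m*(10*x + 22) - 14*x^2 - 22*x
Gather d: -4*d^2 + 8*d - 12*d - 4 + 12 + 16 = -4*d^2 - 4*d + 24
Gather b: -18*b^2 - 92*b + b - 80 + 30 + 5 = -18*b^2 - 91*b - 45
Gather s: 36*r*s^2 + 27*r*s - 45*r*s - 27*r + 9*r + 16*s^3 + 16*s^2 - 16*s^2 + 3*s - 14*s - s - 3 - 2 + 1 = 36*r*s^2 - 18*r + 16*s^3 + s*(-18*r - 12) - 4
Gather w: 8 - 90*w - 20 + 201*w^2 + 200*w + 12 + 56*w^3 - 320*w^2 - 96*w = 56*w^3 - 119*w^2 + 14*w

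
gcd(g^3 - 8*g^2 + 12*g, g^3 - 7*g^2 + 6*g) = g^2 - 6*g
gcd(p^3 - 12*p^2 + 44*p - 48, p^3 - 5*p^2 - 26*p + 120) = p^2 - 10*p + 24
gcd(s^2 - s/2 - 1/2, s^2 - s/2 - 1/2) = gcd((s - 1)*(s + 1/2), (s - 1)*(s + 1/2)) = s^2 - s/2 - 1/2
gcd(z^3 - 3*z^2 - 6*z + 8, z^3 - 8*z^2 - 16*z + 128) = z - 4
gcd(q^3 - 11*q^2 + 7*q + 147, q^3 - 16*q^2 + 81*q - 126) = q - 7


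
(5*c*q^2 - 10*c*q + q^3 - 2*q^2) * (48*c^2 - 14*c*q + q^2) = 240*c^3*q^2 - 480*c^3*q - 22*c^2*q^3 + 44*c^2*q^2 - 9*c*q^4 + 18*c*q^3 + q^5 - 2*q^4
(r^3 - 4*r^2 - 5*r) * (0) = 0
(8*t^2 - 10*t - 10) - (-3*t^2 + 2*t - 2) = 11*t^2 - 12*t - 8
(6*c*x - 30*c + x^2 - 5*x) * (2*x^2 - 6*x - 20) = 12*c*x^3 - 96*c*x^2 + 60*c*x + 600*c + 2*x^4 - 16*x^3 + 10*x^2 + 100*x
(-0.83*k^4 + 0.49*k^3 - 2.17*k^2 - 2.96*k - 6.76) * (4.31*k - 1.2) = -3.5773*k^5 + 3.1079*k^4 - 9.9407*k^3 - 10.1536*k^2 - 25.5836*k + 8.112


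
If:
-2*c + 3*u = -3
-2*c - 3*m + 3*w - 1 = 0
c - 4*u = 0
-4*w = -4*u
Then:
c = 12/5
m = -4/3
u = 3/5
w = 3/5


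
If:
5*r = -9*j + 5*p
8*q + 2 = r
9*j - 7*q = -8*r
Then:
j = -19*r/24 - 7/36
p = -17*r/40 - 7/20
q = r/8 - 1/4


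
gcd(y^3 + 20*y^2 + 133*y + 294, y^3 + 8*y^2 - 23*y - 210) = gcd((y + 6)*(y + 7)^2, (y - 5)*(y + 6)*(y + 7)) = y^2 + 13*y + 42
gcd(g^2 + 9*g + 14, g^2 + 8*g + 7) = g + 7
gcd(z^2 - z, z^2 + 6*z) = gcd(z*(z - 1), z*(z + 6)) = z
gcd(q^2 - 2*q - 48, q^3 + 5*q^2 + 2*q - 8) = 1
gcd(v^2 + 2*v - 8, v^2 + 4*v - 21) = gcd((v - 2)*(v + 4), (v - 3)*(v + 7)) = 1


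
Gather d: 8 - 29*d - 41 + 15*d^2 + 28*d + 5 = 15*d^2 - d - 28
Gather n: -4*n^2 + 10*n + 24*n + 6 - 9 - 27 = -4*n^2 + 34*n - 30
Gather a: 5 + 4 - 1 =8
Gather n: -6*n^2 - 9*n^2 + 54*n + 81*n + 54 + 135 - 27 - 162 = -15*n^2 + 135*n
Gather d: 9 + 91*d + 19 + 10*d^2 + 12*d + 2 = 10*d^2 + 103*d + 30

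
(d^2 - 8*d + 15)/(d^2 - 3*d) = (d - 5)/d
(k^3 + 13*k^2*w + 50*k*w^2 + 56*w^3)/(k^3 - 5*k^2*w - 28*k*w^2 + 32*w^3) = (k^2 + 9*k*w + 14*w^2)/(k^2 - 9*k*w + 8*w^2)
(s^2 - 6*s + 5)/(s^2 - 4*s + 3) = (s - 5)/(s - 3)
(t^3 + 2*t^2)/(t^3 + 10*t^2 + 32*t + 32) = t^2/(t^2 + 8*t + 16)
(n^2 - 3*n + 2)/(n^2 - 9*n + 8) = (n - 2)/(n - 8)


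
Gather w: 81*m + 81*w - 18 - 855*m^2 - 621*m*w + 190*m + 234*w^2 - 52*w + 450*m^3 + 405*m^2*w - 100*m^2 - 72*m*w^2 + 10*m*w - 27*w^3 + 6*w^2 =450*m^3 - 955*m^2 + 271*m - 27*w^3 + w^2*(240 - 72*m) + w*(405*m^2 - 611*m + 29) - 18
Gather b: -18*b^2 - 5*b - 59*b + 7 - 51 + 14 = -18*b^2 - 64*b - 30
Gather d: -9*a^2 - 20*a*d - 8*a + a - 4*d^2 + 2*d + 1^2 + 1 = -9*a^2 - 7*a - 4*d^2 + d*(2 - 20*a) + 2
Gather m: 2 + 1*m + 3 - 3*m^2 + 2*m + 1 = -3*m^2 + 3*m + 6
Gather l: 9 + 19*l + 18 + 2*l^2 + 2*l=2*l^2 + 21*l + 27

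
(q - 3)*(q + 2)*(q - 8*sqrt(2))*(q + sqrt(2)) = q^4 - 7*sqrt(2)*q^3 - q^3 - 22*q^2 + 7*sqrt(2)*q^2 + 16*q + 42*sqrt(2)*q + 96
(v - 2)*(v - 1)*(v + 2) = v^3 - v^2 - 4*v + 4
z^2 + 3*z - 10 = (z - 2)*(z + 5)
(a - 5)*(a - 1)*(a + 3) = a^3 - 3*a^2 - 13*a + 15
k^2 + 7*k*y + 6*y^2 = (k + y)*(k + 6*y)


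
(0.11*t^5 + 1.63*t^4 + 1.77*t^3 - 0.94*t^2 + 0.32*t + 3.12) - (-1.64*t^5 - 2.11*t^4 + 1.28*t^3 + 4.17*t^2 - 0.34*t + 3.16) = 1.75*t^5 + 3.74*t^4 + 0.49*t^3 - 5.11*t^2 + 0.66*t - 0.04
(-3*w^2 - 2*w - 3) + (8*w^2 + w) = 5*w^2 - w - 3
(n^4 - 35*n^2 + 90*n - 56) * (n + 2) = n^5 + 2*n^4 - 35*n^3 + 20*n^2 + 124*n - 112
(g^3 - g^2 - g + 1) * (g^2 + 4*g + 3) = g^5 + 3*g^4 - 2*g^3 - 6*g^2 + g + 3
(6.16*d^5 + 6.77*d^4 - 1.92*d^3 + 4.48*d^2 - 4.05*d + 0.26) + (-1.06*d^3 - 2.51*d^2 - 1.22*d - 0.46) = 6.16*d^5 + 6.77*d^4 - 2.98*d^3 + 1.97*d^2 - 5.27*d - 0.2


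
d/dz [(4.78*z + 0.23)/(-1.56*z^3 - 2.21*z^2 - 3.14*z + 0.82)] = (14.9136*z^3 + 11.6402*z^2 + 1.0166*z + 4.6418)/(2.4336*z^6 + 6.8952*z^5 + 14.6809*z^4 + 11.3204*z^3 + 6.2352*z^2 - 5.1496*z + 0.6724)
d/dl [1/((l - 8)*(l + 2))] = 2*(3 - l)/(l^4 - 12*l^3 + 4*l^2 + 192*l + 256)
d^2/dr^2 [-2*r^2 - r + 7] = -4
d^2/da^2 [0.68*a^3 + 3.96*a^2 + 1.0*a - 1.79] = 4.08*a + 7.92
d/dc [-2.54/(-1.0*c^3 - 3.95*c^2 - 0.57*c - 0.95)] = (-7.62*c^2 - 20.066*c - 1.4478)/(1.0*c^3 + 3.95*c^2 + 0.57*c + 0.95)^2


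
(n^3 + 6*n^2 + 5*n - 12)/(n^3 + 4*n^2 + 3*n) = (n^2 + 3*n - 4)/(n*(n + 1))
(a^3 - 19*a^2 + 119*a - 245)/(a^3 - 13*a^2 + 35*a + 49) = (a - 5)/(a + 1)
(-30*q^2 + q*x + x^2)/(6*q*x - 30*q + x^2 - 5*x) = (-5*q + x)/(x - 5)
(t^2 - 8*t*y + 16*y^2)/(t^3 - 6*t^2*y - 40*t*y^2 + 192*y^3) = (-t + 4*y)/(-t^2 + 2*t*y + 48*y^2)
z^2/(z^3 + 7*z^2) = 1/(z + 7)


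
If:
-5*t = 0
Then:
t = 0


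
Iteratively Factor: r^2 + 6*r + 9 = (r + 3)*(r + 3)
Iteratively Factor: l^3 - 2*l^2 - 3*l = (l - 3)*(l^2 + l) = (l - 3)*(l + 1)*(l)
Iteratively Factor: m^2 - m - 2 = (m - 2)*(m + 1)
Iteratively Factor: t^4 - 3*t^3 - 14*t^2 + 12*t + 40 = (t - 5)*(t^3 + 2*t^2 - 4*t - 8) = (t - 5)*(t + 2)*(t^2 - 4) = (t - 5)*(t - 2)*(t + 2)*(t + 2)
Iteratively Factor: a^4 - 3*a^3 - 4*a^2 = (a - 4)*(a^3 + a^2) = a*(a - 4)*(a^2 + a) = a*(a - 4)*(a + 1)*(a)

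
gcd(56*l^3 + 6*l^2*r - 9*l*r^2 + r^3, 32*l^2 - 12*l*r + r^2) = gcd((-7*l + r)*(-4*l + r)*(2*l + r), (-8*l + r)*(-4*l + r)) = -4*l + r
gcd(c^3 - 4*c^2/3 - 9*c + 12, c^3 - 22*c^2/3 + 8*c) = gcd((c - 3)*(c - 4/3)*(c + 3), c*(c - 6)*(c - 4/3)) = c - 4/3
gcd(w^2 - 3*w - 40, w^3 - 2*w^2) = 1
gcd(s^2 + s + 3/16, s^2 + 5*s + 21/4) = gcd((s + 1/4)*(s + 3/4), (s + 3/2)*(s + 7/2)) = 1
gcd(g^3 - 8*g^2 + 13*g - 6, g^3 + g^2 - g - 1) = g - 1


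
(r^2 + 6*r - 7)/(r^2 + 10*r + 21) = (r - 1)/(r + 3)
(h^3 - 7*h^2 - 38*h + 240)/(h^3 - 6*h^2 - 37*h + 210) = (h - 8)/(h - 7)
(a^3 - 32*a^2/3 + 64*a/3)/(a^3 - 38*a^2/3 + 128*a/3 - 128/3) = a/(a - 2)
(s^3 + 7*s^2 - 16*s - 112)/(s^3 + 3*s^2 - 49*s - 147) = (s^2 - 16)/(s^2 - 4*s - 21)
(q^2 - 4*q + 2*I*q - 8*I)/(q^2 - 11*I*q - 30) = (q^2 + 2*q*(-2 + I) - 8*I)/(q^2 - 11*I*q - 30)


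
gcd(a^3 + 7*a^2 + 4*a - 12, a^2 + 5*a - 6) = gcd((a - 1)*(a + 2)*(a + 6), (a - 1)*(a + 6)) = a^2 + 5*a - 6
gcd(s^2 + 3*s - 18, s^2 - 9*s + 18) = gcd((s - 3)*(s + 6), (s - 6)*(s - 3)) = s - 3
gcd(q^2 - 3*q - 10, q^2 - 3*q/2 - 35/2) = q - 5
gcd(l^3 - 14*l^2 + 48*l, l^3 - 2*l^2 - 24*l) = l^2 - 6*l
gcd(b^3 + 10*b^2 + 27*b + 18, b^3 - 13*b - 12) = b^2 + 4*b + 3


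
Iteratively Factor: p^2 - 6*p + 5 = (p - 5)*(p - 1)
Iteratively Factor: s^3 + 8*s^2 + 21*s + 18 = (s + 3)*(s^2 + 5*s + 6) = (s + 3)^2*(s + 2)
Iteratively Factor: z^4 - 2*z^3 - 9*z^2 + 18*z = (z - 3)*(z^3 + z^2 - 6*z) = (z - 3)*(z - 2)*(z^2 + 3*z) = (z - 3)*(z - 2)*(z + 3)*(z)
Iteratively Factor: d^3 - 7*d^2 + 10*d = (d)*(d^2 - 7*d + 10) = d*(d - 2)*(d - 5)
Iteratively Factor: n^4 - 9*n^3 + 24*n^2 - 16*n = (n)*(n^3 - 9*n^2 + 24*n - 16) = n*(n - 4)*(n^2 - 5*n + 4) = n*(n - 4)^2*(n - 1)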